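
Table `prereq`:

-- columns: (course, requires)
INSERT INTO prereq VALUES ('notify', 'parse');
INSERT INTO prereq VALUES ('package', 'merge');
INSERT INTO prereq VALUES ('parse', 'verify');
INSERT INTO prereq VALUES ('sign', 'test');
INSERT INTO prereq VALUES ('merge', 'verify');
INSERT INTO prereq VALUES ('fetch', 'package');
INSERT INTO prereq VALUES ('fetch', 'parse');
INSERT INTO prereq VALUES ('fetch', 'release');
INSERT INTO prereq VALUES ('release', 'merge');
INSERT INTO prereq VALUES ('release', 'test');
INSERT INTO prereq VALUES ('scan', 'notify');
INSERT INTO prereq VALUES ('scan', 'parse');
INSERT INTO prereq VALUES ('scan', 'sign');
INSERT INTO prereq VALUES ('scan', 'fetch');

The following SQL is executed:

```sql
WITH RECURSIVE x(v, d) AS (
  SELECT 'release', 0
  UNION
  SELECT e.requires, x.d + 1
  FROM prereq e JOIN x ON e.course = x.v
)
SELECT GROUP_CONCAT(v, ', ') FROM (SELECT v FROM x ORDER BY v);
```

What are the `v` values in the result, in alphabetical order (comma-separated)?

Base: (release, d=0).
Iteration 1: edges from {release} -> (merge, d=1), (test, d=1).
Iteration 2: edges from {merge,test} -> (verify, d=2).
Iteration 3: no outgoing edges from {verify}; recursion stops.

merge, release, test, verify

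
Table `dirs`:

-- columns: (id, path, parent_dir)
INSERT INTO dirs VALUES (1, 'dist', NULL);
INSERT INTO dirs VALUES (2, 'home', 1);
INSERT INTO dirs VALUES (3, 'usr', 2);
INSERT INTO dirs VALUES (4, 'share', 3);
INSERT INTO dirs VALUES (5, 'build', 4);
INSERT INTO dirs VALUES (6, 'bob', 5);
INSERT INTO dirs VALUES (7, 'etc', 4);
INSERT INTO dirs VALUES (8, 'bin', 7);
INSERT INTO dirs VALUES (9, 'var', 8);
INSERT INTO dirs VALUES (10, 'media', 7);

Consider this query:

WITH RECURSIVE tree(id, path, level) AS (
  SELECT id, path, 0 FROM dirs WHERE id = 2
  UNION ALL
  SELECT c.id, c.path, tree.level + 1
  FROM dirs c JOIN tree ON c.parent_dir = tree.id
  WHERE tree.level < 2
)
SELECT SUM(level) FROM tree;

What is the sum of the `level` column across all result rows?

Base: id=2 (home) at level 0.
Iteration 1: rows with parent_dir in {2} -> usr (id 3, level 1).
Iteration 2: rows with parent_dir in {3} -> share (id 4, level 2).
Iteration 3: level < 2 fails for all current rows; recursion stops.
SUM(level) = 0 + 1 + 2 = 3.

3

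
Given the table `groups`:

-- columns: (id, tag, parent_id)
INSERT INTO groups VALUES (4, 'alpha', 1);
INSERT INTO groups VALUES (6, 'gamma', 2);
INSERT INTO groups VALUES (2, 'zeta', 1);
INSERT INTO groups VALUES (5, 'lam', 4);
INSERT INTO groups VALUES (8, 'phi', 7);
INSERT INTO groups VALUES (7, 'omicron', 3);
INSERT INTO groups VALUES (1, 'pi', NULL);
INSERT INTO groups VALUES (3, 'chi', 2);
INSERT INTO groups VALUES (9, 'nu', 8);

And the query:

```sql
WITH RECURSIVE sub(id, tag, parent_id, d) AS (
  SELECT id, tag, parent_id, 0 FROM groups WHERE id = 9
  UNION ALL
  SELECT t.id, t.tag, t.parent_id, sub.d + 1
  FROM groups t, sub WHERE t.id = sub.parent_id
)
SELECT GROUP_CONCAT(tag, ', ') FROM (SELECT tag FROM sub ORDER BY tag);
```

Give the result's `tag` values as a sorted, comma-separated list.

chi, nu, omicron, phi, pi, zeta

Base: id=9 (nu), parent_id=8, d 0.
Iteration 1: join on id=8 -> phi (id 8, parent_id=7, d 1).
Iteration 2: join on id=7 -> omicron (id 7, parent_id=3, d 2).
Iteration 3: join on id=3 -> chi (id 3, parent_id=2, d 3).
Iteration 4: join on id=2 -> zeta (id 2, parent_id=1, d 4).
Iteration 5: join on id=1 -> pi (id 1, parent_id=NULL, d 5).
Iteration 6: parent_id is NULL; no match; recursion stops.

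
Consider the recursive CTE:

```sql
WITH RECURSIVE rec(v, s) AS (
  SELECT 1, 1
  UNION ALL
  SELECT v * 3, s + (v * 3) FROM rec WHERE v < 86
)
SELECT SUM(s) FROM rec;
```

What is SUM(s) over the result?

Base: v=1, s=1.
Iteration 1: 1 < 86 holds -> v = 1 * 3 = 3, s = 1 + 3 = 4.
Iteration 2: 3 < 86 holds -> v = 3 * 3 = 9, s = 4 + 9 = 13.
Iteration 3: 9 < 86 holds -> v = 9 * 3 = 27, s = 13 + 27 = 40.
Iteration 4: 27 < 86 holds -> v = 27 * 3 = 81, s = 40 + 81 = 121.
Iteration 5: 81 < 86 holds -> v = 81 * 3 = 243, s = 121 + 243 = 364.
Iteration 6: 243 < 86 fails; recursion stops.
SUM(s) = 1 + 4 + 13 + 40 + 121 + 364 = 543.

543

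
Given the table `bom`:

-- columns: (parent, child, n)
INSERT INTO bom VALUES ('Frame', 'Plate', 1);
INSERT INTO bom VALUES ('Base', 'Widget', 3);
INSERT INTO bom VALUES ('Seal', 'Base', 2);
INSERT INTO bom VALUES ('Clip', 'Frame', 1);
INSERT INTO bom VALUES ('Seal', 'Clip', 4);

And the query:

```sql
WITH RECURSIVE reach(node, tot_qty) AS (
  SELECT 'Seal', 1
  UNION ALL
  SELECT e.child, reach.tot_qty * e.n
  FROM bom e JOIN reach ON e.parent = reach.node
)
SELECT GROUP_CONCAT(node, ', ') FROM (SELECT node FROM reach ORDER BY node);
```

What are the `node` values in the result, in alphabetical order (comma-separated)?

Base, Clip, Frame, Plate, Seal, Widget

Base: (Seal, tot_qty=1).
Iteration 1: components of {Seal} -> Base = 1*2 = 2, Clip = 1*4 = 4.
Iteration 2: components of {Base,Clip} -> Frame = 4*1 = 4, Widget = 2*3 = 6.
Iteration 3: components of {Frame,Widget} -> Plate = 4*1 = 4.
Iteration 4: no further components; recursion stops.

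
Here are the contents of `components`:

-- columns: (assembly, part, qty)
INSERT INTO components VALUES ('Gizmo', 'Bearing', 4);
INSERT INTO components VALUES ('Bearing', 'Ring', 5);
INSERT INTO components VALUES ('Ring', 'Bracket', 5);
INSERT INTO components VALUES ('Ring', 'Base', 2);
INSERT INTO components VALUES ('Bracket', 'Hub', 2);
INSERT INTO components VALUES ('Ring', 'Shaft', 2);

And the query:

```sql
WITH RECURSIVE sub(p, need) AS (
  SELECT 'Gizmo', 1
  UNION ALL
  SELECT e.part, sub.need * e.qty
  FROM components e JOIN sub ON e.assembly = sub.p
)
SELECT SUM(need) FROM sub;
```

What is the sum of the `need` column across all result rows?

405

Base: (Gizmo, need=1).
Iteration 1: components of {Gizmo} -> Bearing = 1*4 = 4.
Iteration 2: components of {Bearing} -> Ring = 4*5 = 20.
Iteration 3: components of {Ring} -> Base = 20*2 = 40, Bracket = 20*5 = 100, Shaft = 20*2 = 40.
Iteration 4: components of {Base,Bracket,Shaft} -> Hub = 100*2 = 200.
Iteration 5: no further components; recursion stops.
SUM(need) = 1 + 4 + 20 + 100 + 40 + 40 + 200 = 405.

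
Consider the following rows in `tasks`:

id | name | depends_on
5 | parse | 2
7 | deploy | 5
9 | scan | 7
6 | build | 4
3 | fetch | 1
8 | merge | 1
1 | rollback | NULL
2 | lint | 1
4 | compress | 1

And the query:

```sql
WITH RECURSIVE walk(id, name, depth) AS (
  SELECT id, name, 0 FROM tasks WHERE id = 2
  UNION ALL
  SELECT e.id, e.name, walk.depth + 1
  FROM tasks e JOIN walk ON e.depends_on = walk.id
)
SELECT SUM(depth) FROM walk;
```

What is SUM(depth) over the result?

Base: id=2 (lint) at depth 0.
Iteration 1: rows with depends_on in {2} -> parse (id 5, depth 1).
Iteration 2: rows with depends_on in {5} -> deploy (id 7, depth 2).
Iteration 3: rows with depends_on in {7} -> scan (id 9, depth 3).
Iteration 4: no rows with depends_on in {9}; recursion stops.
SUM(depth) = 0 + 1 + 2 + 3 = 6.

6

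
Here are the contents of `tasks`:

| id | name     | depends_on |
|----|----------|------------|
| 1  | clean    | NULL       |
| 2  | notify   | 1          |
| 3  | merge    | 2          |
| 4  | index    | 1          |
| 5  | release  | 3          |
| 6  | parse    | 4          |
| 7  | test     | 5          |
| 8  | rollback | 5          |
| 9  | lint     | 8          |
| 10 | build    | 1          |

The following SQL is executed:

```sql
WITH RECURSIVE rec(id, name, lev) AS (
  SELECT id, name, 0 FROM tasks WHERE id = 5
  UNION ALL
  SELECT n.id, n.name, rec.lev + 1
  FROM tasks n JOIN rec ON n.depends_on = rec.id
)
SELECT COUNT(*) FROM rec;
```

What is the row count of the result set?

Base: id=5 (release) at lev 0.
Iteration 1: rows with depends_on in {5} -> test (id 7, lev 1), rollback (id 8, lev 1).
Iteration 2: rows with depends_on in {7,8} -> lint (id 9, lev 2).
Iteration 3: no rows with depends_on in {9}; recursion stops.
Total rows emitted: 4.

4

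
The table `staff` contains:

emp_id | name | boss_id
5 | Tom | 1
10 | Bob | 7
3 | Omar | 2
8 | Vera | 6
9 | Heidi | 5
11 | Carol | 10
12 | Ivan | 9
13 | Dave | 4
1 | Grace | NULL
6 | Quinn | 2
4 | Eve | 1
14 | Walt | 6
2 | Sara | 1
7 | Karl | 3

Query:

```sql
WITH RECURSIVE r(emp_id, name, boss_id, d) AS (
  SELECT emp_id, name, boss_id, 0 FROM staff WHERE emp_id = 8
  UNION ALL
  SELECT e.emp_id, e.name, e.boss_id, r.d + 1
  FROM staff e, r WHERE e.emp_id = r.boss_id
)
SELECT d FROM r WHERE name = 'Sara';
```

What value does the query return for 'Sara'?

Base: emp_id=8 (Vera), boss_id=6, d 0.
Iteration 1: join on emp_id=6 -> Quinn (id 6, boss_id=2, d 1).
Iteration 2: join on emp_id=2 -> Sara (id 2, boss_id=1, d 2).
Iteration 3: join on emp_id=1 -> Grace (id 1, boss_id=NULL, d 3).
Iteration 4: boss_id is NULL; no match; recursion stops.

2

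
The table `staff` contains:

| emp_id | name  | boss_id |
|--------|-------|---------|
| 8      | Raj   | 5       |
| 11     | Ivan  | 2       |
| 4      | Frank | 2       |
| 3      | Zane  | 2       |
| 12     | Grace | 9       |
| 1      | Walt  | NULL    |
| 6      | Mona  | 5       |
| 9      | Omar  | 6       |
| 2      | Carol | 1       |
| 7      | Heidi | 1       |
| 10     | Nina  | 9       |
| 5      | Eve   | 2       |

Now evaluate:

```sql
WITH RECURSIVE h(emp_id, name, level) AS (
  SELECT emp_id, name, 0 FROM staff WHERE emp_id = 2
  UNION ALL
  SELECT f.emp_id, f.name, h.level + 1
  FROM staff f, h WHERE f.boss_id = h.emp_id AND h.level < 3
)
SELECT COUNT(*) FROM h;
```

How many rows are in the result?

8

Base: emp_id=2 (Carol) at level 0.
Iteration 1: rows with boss_id in {2} -> Zane (id 3, level 1), Frank (id 4, level 1), Eve (id 5, level 1), Ivan (id 11, level 1).
Iteration 2: rows with boss_id in {3,4,5,11} -> Mona (id 6, level 2), Raj (id 8, level 2).
Iteration 3: rows with boss_id in {6,8} -> Omar (id 9, level 3).
Iteration 4: level < 3 fails for all current rows; recursion stops.
Total rows emitted: 8.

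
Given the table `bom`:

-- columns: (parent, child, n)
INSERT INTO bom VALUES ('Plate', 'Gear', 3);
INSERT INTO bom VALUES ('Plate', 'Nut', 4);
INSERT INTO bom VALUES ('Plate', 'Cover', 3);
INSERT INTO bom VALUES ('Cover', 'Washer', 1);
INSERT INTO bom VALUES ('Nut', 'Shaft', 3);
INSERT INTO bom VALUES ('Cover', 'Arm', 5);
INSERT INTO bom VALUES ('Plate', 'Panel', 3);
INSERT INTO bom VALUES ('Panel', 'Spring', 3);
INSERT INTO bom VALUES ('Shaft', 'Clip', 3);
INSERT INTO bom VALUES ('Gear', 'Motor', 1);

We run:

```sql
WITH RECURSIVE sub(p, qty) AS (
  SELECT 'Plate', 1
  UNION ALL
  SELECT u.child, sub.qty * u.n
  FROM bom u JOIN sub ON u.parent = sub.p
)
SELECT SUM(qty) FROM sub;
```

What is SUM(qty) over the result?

92

Base: (Plate, qty=1).
Iteration 1: components of {Plate} -> Cover = 1*3 = 3, Gear = 1*3 = 3, Nut = 1*4 = 4, Panel = 1*3 = 3.
Iteration 2: components of {Cover,Gear,Nut,Panel} -> Arm = 3*5 = 15, Motor = 3*1 = 3, Shaft = 4*3 = 12, Spring = 3*3 = 9, Washer = 3*1 = 3.
Iteration 3: components of {Arm,Motor,Shaft,Spring,Washer} -> Clip = 12*3 = 36.
Iteration 4: no further components; recursion stops.
SUM(qty) = 1 + 3 + 4 + 3 + 3 + 3 + 12 + 3 + 15 + 9 + 36 = 92.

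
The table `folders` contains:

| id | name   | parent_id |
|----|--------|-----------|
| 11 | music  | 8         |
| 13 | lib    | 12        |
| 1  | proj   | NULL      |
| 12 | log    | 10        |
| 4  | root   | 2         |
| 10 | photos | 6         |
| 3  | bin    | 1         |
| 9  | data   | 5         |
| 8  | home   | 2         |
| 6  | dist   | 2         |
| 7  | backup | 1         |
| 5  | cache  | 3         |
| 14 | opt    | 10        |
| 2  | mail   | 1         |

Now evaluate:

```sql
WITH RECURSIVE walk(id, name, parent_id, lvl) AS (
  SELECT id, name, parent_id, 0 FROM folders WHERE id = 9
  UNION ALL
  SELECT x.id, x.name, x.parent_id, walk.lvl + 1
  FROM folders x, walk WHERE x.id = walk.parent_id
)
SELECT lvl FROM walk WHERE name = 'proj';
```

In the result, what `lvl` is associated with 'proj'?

3

Base: id=9 (data), parent_id=5, lvl 0.
Iteration 1: join on id=5 -> cache (id 5, parent_id=3, lvl 1).
Iteration 2: join on id=3 -> bin (id 3, parent_id=1, lvl 2).
Iteration 3: join on id=1 -> proj (id 1, parent_id=NULL, lvl 3).
Iteration 4: parent_id is NULL; no match; recursion stops.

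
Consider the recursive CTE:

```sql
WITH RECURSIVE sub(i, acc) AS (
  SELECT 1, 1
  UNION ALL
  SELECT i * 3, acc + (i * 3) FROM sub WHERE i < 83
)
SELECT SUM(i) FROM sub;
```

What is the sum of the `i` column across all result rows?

Base: i=1, acc=1.
Iteration 1: 1 < 83 holds -> i = 1 * 3 = 3, acc = 1 + 3 = 4.
Iteration 2: 3 < 83 holds -> i = 3 * 3 = 9, acc = 4 + 9 = 13.
Iteration 3: 9 < 83 holds -> i = 9 * 3 = 27, acc = 13 + 27 = 40.
Iteration 4: 27 < 83 holds -> i = 27 * 3 = 81, acc = 40 + 81 = 121.
Iteration 5: 81 < 83 holds -> i = 81 * 3 = 243, acc = 121 + 243 = 364.
Iteration 6: 243 < 83 fails; recursion stops.
SUM(i) = 1 + 3 + 9 + 27 + 81 + 243 = 364.

364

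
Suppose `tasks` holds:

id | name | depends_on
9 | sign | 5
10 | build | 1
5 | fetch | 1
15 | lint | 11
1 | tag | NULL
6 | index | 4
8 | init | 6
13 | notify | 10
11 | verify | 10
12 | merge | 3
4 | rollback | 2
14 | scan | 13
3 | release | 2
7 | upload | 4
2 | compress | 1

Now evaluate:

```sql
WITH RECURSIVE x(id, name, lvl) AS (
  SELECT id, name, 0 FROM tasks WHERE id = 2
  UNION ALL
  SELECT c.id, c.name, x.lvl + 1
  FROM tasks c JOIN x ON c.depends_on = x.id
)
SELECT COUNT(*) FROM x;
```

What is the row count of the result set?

7

Base: id=2 (compress) at lvl 0.
Iteration 1: rows with depends_on in {2} -> release (id 3, lvl 1), rollback (id 4, lvl 1).
Iteration 2: rows with depends_on in {3,4} -> index (id 6, lvl 2), upload (id 7, lvl 2), merge (id 12, lvl 2).
Iteration 3: rows with depends_on in {6,7,12} -> init (id 8, lvl 3).
Iteration 4: no rows with depends_on in {8}; recursion stops.
Total rows emitted: 7.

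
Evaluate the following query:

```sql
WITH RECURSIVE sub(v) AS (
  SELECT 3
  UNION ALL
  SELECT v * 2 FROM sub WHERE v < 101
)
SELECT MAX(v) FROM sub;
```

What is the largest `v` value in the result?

Base: v=3.
Iteration 1: 3 < 101 holds -> v = 3 * 2 = 6.
Iteration 2: 6 < 101 holds -> v = 6 * 2 = 12.
Iteration 3: 12 < 101 holds -> v = 12 * 2 = 24.
Iteration 4: 24 < 101 holds -> v = 24 * 2 = 48.
Iteration 5: 48 < 101 holds -> v = 48 * 2 = 96.
Iteration 6: 96 < 101 holds -> v = 96 * 2 = 192.
Iteration 7: 192 < 101 fails; recursion stops.
v values: 3, 6, 12, 24, 48, 96, 192; the maximum is 192.

192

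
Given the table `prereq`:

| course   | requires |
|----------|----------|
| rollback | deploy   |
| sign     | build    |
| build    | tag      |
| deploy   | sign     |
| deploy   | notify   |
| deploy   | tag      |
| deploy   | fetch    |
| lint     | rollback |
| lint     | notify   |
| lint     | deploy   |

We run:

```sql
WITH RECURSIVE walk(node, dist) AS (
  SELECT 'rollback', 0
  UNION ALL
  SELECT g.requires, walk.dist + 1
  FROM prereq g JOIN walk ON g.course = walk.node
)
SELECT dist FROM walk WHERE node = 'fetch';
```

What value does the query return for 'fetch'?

Base: (rollback, dist=0).
Iteration 1: edges from {rollback} -> (deploy, dist=1).
Iteration 2: edges from {deploy} -> (fetch, dist=2), (notify, dist=2), (sign, dist=2), (tag, dist=2).
Iteration 3: edges from {fetch,notify,sign,tag} -> (build, dist=3).
Iteration 4: edges from {build} -> (tag, dist=4).
Iteration 5: no outgoing edges from {tag}; recursion stops.

2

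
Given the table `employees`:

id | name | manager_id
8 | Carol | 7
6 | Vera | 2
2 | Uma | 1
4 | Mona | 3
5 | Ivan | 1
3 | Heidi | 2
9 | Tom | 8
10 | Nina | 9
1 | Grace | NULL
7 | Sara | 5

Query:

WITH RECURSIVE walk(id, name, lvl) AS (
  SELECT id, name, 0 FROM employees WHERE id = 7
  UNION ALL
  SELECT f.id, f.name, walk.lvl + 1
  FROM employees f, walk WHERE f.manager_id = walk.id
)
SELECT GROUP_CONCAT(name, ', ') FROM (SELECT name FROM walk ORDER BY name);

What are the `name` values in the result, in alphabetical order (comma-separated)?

Base: id=7 (Sara) at lvl 0.
Iteration 1: rows with manager_id in {7} -> Carol (id 8, lvl 1).
Iteration 2: rows with manager_id in {8} -> Tom (id 9, lvl 2).
Iteration 3: rows with manager_id in {9} -> Nina (id 10, lvl 3).
Iteration 4: no rows with manager_id in {10}; recursion stops.

Carol, Nina, Sara, Tom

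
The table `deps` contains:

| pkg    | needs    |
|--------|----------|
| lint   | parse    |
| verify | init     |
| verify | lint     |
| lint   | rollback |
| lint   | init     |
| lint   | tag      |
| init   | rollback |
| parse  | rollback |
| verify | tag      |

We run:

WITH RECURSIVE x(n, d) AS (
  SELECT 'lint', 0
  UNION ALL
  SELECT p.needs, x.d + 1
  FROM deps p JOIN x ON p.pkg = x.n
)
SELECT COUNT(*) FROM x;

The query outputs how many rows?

7

Base: (lint, d=0).
Iteration 1: edges from {lint} -> (init, d=1), (parse, d=1), (rollback, d=1), (tag, d=1).
Iteration 2: edges from {init,parse,rollback,tag} -> (rollback, d=2) x2. [UNION ALL keeps all 2 new rows, including repeats]
Iteration 3: no outgoing edges from {rollback}; recursion stops.
Total rows emitted: 7.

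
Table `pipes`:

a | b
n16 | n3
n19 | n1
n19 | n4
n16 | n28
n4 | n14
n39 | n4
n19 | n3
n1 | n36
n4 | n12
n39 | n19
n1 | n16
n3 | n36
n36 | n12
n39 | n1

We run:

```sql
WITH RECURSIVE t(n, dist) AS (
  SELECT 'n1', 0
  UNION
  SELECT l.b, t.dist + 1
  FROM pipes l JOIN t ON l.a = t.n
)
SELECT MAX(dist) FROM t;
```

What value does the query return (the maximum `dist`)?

Base: (n1, dist=0).
Iteration 1: edges from {n1} -> (n16, dist=1), (n36, dist=1).
Iteration 2: edges from {n16,n36} -> (n12, dist=2), (n28, dist=2), (n3, dist=2).
Iteration 3: edges from {n12,n28,n3} -> (n36, dist=3).
Iteration 4: edges from {n36} -> (n12, dist=4).
Iteration 5: no outgoing edges from {n12}; recursion stops.
dist values: 0, 1, 1, 2, 2, 2, 3, 4; the maximum is 4.

4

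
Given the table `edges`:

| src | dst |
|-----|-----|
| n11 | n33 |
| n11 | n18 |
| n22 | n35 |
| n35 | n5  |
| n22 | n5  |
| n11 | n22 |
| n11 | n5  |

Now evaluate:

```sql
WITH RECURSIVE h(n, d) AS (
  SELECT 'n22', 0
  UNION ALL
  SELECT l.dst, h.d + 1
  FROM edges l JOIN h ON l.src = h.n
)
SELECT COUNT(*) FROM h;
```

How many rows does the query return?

4

Base: (n22, d=0).
Iteration 1: edges from {n22} -> (n35, d=1), (n5, d=1).
Iteration 2: edges from {n35,n5} -> (n5, d=2).
Iteration 3: no outgoing edges from {n5}; recursion stops.
Total rows emitted: 4.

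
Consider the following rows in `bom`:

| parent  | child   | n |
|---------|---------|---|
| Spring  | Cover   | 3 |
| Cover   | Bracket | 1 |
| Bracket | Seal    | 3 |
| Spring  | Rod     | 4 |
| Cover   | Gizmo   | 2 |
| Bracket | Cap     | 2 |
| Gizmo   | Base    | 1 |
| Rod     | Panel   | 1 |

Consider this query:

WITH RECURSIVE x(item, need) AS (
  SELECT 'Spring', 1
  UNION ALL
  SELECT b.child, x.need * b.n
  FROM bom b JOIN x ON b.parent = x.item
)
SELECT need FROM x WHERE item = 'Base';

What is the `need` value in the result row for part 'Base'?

6

Base: (Spring, need=1).
Iteration 1: components of {Spring} -> Cover = 1*3 = 3, Rod = 1*4 = 4.
Iteration 2: components of {Cover,Rod} -> Bracket = 3*1 = 3, Gizmo = 3*2 = 6, Panel = 4*1 = 4.
Iteration 3: components of {Bracket,Gizmo,Panel} -> Base = 6*1 = 6, Cap = 3*2 = 6, Seal = 3*3 = 9.
Iteration 4: no further components; recursion stops.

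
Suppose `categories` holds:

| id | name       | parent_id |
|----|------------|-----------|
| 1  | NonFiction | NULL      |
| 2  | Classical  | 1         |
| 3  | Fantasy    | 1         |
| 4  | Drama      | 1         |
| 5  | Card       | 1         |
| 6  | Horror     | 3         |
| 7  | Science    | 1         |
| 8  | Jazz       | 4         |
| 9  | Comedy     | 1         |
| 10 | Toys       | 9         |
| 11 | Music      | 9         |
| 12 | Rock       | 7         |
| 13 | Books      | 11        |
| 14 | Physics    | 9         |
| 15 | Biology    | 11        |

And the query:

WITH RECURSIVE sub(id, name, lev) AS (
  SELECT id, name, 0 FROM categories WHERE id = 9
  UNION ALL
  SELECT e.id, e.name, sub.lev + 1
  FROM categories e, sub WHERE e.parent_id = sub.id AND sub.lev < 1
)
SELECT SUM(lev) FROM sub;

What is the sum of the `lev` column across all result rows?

3

Base: id=9 (Comedy) at lev 0.
Iteration 1: rows with parent_id in {9} -> Toys (id 10, lev 1), Music (id 11, lev 1), Physics (id 14, lev 1).
Iteration 2: lev < 1 fails for all current rows; recursion stops.
SUM(lev) = 0 + 1 + 1 + 1 = 3.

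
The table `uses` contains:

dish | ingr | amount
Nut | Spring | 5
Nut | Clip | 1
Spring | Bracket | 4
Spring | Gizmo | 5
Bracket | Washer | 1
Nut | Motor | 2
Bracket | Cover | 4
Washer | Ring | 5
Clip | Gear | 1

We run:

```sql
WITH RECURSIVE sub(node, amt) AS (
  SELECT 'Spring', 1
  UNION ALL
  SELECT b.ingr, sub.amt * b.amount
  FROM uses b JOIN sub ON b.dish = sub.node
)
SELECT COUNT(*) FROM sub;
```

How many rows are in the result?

Base: (Spring, amt=1).
Iteration 1: components of {Spring} -> Bracket = 1*4 = 4, Gizmo = 1*5 = 5.
Iteration 2: components of {Bracket,Gizmo} -> Cover = 4*4 = 16, Washer = 4*1 = 4.
Iteration 3: components of {Cover,Washer} -> Ring = 4*5 = 20.
Iteration 4: no further components; recursion stops.
Total rows emitted: 6.

6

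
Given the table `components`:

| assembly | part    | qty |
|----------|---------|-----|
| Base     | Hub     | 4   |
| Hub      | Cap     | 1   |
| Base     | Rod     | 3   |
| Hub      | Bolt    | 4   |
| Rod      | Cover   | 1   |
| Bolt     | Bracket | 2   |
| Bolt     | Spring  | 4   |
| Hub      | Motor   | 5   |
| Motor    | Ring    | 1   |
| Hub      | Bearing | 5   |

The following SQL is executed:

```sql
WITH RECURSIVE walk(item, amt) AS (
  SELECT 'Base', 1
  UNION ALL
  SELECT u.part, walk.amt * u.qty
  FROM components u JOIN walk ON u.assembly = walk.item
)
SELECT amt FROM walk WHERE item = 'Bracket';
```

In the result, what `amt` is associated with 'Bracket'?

32

Base: (Base, amt=1).
Iteration 1: components of {Base} -> Hub = 1*4 = 4, Rod = 1*3 = 3.
Iteration 2: components of {Hub,Rod} -> Bearing = 4*5 = 20, Bolt = 4*4 = 16, Cap = 4*1 = 4, Cover = 3*1 = 3, Motor = 4*5 = 20.
Iteration 3: components of {Bearing,Bolt,Cap,Cover,Motor} -> Bracket = 16*2 = 32, Ring = 20*1 = 20, Spring = 16*4 = 64.
Iteration 4: no further components; recursion stops.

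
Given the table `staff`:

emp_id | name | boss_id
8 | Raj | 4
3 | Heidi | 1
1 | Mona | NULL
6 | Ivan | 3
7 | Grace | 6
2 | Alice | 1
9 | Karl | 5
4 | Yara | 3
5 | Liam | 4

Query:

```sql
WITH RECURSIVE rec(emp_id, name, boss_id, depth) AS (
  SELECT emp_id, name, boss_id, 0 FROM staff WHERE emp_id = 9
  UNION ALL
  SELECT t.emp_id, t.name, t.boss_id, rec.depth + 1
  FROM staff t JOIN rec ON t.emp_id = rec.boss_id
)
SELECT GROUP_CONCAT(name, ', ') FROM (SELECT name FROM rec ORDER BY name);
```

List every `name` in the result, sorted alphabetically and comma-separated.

Base: emp_id=9 (Karl), boss_id=5, depth 0.
Iteration 1: join on emp_id=5 -> Liam (id 5, boss_id=4, depth 1).
Iteration 2: join on emp_id=4 -> Yara (id 4, boss_id=3, depth 2).
Iteration 3: join on emp_id=3 -> Heidi (id 3, boss_id=1, depth 3).
Iteration 4: join on emp_id=1 -> Mona (id 1, boss_id=NULL, depth 4).
Iteration 5: boss_id is NULL; no match; recursion stops.

Heidi, Karl, Liam, Mona, Yara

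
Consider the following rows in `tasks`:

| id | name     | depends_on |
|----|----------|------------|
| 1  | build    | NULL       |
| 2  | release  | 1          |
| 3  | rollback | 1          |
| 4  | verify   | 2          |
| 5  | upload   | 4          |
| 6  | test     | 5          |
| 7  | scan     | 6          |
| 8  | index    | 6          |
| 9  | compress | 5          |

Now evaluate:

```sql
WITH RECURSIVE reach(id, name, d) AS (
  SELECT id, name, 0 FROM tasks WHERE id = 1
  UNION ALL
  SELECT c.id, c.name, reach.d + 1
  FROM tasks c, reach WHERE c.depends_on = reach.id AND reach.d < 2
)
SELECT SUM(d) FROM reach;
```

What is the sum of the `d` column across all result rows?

4

Base: id=1 (build) at d 0.
Iteration 1: rows with depends_on in {1} -> release (id 2, d 1), rollback (id 3, d 1).
Iteration 2: rows with depends_on in {2,3} -> verify (id 4, d 2).
Iteration 3: d < 2 fails for all current rows; recursion stops.
SUM(d) = 0 + 1 + 1 + 2 = 4.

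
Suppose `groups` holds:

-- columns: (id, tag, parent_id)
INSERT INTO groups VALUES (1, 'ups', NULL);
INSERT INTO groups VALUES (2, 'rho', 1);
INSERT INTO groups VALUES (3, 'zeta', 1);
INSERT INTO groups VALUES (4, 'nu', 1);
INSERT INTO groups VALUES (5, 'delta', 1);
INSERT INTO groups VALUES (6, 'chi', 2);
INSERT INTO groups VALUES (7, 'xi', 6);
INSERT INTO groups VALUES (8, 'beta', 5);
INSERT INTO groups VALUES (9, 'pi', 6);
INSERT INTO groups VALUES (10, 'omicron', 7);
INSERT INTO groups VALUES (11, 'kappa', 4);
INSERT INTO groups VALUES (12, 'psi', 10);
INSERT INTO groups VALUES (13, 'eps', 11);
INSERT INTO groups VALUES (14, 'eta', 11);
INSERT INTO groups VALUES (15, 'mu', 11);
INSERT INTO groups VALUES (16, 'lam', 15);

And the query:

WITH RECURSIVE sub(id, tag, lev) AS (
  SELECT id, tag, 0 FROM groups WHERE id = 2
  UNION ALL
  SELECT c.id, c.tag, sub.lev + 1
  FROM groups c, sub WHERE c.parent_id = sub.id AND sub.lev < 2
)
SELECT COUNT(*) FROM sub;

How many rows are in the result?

Base: id=2 (rho) at lev 0.
Iteration 1: rows with parent_id in {2} -> chi (id 6, lev 1).
Iteration 2: rows with parent_id in {6} -> xi (id 7, lev 2), pi (id 9, lev 2).
Iteration 3: lev < 2 fails for all current rows; recursion stops.
Total rows emitted: 4.

4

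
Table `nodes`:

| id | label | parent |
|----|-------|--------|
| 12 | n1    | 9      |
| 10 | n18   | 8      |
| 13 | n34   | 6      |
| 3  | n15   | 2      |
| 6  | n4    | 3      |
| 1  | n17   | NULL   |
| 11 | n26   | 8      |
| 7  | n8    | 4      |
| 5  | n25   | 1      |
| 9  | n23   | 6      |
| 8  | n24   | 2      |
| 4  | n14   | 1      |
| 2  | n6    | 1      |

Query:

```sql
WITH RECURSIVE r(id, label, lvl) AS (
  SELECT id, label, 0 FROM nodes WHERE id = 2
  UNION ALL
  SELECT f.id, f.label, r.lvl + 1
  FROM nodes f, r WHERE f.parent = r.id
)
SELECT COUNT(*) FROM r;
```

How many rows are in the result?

Base: id=2 (n6) at lvl 0.
Iteration 1: rows with parent in {2} -> n15 (id 3, lvl 1), n24 (id 8, lvl 1).
Iteration 2: rows with parent in {3,8} -> n4 (id 6, lvl 2), n18 (id 10, lvl 2), n26 (id 11, lvl 2).
Iteration 3: rows with parent in {6,10,11} -> n23 (id 9, lvl 3), n34 (id 13, lvl 3).
Iteration 4: rows with parent in {9,13} -> n1 (id 12, lvl 4).
Iteration 5: no rows with parent in {12}; recursion stops.
Total rows emitted: 9.

9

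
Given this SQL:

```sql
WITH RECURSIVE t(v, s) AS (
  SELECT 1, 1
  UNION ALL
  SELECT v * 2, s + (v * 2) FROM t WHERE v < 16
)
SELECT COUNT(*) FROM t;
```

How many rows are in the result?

5

Base: v=1, s=1.
Iteration 1: 1 < 16 holds -> v = 1 * 2 = 2, s = 1 + 2 = 3.
Iteration 2: 2 < 16 holds -> v = 2 * 2 = 4, s = 3 + 4 = 7.
Iteration 3: 4 < 16 holds -> v = 4 * 2 = 8, s = 7 + 8 = 15.
Iteration 4: 8 < 16 holds -> v = 8 * 2 = 16, s = 15 + 16 = 31.
Iteration 5: 16 < 16 fails; recursion stops.
Total rows emitted: 5.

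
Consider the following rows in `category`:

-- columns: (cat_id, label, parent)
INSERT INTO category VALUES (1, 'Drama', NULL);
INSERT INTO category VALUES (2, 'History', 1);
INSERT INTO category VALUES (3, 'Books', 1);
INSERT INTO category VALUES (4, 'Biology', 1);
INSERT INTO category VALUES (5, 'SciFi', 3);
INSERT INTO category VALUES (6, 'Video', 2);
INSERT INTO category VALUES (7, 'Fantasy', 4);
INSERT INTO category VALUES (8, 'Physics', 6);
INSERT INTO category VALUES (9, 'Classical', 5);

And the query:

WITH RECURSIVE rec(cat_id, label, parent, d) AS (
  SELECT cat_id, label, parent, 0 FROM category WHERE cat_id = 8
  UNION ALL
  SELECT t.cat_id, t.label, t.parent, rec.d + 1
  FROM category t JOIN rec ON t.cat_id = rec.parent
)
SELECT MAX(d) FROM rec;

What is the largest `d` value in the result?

3

Base: cat_id=8 (Physics), parent=6, d 0.
Iteration 1: join on cat_id=6 -> Video (id 6, parent=2, d 1).
Iteration 2: join on cat_id=2 -> History (id 2, parent=1, d 2).
Iteration 3: join on cat_id=1 -> Drama (id 1, parent=NULL, d 3).
Iteration 4: parent is NULL; no match; recursion stops.
d values: 0, 1, 2, 3; the maximum is 3.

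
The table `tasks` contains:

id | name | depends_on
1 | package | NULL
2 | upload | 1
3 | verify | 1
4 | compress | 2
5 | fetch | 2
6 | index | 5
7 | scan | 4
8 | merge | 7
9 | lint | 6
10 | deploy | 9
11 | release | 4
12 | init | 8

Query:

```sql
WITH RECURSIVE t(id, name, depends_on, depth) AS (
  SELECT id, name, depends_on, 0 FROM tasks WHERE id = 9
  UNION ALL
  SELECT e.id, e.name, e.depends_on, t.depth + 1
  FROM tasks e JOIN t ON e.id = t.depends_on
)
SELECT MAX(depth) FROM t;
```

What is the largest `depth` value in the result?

4

Base: id=9 (lint), depends_on=6, depth 0.
Iteration 1: join on id=6 -> index (id 6, depends_on=5, depth 1).
Iteration 2: join on id=5 -> fetch (id 5, depends_on=2, depth 2).
Iteration 3: join on id=2 -> upload (id 2, depends_on=1, depth 3).
Iteration 4: join on id=1 -> package (id 1, depends_on=NULL, depth 4).
Iteration 5: depends_on is NULL; no match; recursion stops.
depth values: 0, 1, 2, 3, 4; the maximum is 4.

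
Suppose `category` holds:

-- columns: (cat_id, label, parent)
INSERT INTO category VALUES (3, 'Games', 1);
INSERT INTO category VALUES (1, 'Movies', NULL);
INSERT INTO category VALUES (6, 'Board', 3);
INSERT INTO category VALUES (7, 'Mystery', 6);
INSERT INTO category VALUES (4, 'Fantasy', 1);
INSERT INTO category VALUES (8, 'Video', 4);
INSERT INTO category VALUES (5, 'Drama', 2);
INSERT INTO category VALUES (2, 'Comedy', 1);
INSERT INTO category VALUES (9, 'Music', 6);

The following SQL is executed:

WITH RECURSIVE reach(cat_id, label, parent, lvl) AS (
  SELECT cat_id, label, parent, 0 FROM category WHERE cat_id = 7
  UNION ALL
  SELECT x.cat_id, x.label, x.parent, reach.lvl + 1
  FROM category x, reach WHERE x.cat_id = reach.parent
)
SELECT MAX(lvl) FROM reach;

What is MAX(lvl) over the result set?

3

Base: cat_id=7 (Mystery), parent=6, lvl 0.
Iteration 1: join on cat_id=6 -> Board (id 6, parent=3, lvl 1).
Iteration 2: join on cat_id=3 -> Games (id 3, parent=1, lvl 2).
Iteration 3: join on cat_id=1 -> Movies (id 1, parent=NULL, lvl 3).
Iteration 4: parent is NULL; no match; recursion stops.
lvl values: 0, 1, 2, 3; the maximum is 3.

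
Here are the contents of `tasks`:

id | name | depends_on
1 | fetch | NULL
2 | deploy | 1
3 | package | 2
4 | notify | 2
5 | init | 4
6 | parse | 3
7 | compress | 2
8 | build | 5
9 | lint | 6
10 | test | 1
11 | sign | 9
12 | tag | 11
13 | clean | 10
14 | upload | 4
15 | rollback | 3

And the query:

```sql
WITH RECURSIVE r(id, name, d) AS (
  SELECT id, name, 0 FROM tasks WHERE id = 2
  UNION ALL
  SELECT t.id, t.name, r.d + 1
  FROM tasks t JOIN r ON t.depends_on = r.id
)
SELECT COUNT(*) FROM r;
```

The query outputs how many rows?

12

Base: id=2 (deploy) at d 0.
Iteration 1: rows with depends_on in {2} -> package (id 3, d 1), notify (id 4, d 1), compress (id 7, d 1).
Iteration 2: rows with depends_on in {3,4,7} -> init (id 5, d 2), parse (id 6, d 2), upload (id 14, d 2), rollback (id 15, d 2).
Iteration 3: rows with depends_on in {5,6,14,15} -> build (id 8, d 3), lint (id 9, d 3).
Iteration 4: rows with depends_on in {8,9} -> sign (id 11, d 4).
Iteration 5: rows with depends_on in {11} -> tag (id 12, d 5).
Iteration 6: no rows with depends_on in {12}; recursion stops.
Total rows emitted: 12.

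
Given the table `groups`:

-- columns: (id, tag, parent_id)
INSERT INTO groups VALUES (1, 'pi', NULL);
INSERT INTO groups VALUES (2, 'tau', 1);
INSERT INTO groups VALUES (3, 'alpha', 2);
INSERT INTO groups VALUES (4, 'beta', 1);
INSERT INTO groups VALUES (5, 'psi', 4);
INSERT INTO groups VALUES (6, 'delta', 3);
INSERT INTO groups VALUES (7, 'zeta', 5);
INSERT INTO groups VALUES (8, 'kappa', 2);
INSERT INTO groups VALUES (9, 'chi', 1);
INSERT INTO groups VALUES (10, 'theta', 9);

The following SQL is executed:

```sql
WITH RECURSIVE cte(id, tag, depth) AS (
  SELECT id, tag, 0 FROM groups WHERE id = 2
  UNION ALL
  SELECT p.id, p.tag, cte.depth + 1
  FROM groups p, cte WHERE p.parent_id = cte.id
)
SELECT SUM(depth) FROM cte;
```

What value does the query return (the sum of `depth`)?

Base: id=2 (tau) at depth 0.
Iteration 1: rows with parent_id in {2} -> alpha (id 3, depth 1), kappa (id 8, depth 1).
Iteration 2: rows with parent_id in {3,8} -> delta (id 6, depth 2).
Iteration 3: no rows with parent_id in {6}; recursion stops.
SUM(depth) = 0 + 1 + 1 + 2 = 4.

4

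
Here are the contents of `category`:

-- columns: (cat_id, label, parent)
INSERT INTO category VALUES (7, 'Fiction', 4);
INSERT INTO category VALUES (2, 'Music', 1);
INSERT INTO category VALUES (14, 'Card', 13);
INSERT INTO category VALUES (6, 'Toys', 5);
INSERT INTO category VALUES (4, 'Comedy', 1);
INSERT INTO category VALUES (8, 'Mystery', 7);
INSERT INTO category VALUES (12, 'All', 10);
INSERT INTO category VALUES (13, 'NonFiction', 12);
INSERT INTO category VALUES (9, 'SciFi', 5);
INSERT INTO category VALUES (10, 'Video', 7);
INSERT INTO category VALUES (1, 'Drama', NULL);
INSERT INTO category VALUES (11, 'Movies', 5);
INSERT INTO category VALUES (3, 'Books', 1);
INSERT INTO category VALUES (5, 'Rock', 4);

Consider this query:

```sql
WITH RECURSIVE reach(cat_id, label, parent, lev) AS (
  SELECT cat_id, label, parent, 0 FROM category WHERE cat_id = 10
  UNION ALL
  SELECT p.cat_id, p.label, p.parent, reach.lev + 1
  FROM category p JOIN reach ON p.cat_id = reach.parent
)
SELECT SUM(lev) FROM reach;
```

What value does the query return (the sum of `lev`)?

Base: cat_id=10 (Video), parent=7, lev 0.
Iteration 1: join on cat_id=7 -> Fiction (id 7, parent=4, lev 1).
Iteration 2: join on cat_id=4 -> Comedy (id 4, parent=1, lev 2).
Iteration 3: join on cat_id=1 -> Drama (id 1, parent=NULL, lev 3).
Iteration 4: parent is NULL; no match; recursion stops.
SUM(lev) = 0 + 1 + 2 + 3 = 6.

6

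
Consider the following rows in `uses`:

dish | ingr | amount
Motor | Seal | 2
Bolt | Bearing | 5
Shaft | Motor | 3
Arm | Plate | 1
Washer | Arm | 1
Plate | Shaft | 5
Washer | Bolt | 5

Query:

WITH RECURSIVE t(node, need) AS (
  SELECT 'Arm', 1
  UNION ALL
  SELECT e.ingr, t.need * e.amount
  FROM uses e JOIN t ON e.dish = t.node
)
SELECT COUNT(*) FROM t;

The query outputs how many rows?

Base: (Arm, need=1).
Iteration 1: components of {Arm} -> Plate = 1*1 = 1.
Iteration 2: components of {Plate} -> Shaft = 1*5 = 5.
Iteration 3: components of {Shaft} -> Motor = 5*3 = 15.
Iteration 4: components of {Motor} -> Seal = 15*2 = 30.
Iteration 5: no further components; recursion stops.
Total rows emitted: 5.

5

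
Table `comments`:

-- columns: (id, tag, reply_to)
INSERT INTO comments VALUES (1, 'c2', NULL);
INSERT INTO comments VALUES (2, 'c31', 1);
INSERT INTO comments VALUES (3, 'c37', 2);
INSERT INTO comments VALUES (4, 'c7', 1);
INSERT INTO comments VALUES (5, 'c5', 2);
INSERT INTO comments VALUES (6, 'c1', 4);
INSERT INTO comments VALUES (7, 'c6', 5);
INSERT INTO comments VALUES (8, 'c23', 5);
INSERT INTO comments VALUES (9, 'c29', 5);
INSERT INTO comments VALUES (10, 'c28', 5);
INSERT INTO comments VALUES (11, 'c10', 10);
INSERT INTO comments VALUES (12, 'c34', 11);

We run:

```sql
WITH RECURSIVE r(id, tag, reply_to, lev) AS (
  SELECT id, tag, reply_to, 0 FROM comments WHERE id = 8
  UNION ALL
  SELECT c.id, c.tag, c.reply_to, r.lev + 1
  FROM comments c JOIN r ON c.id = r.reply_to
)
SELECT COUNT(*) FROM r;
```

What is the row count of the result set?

Base: id=8 (c23), reply_to=5, lev 0.
Iteration 1: join on id=5 -> c5 (id 5, reply_to=2, lev 1).
Iteration 2: join on id=2 -> c31 (id 2, reply_to=1, lev 2).
Iteration 3: join on id=1 -> c2 (id 1, reply_to=NULL, lev 3).
Iteration 4: reply_to is NULL; no match; recursion stops.
Total rows emitted: 4.

4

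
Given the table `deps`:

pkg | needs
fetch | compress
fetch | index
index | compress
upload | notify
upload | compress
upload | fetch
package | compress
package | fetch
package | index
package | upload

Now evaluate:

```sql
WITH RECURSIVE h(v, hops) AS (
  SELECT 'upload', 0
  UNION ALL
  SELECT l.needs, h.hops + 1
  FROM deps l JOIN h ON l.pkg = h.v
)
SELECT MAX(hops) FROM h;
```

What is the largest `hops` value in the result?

Base: (upload, hops=0).
Iteration 1: edges from {upload} -> (compress, hops=1), (fetch, hops=1), (notify, hops=1).
Iteration 2: edges from {compress,fetch,notify} -> (compress, hops=2), (index, hops=2).
Iteration 3: edges from {compress,index} -> (compress, hops=3).
Iteration 4: no outgoing edges from {compress}; recursion stops.
hops values: 0, 1, 1, 1, 2, 2, 3; the maximum is 3.

3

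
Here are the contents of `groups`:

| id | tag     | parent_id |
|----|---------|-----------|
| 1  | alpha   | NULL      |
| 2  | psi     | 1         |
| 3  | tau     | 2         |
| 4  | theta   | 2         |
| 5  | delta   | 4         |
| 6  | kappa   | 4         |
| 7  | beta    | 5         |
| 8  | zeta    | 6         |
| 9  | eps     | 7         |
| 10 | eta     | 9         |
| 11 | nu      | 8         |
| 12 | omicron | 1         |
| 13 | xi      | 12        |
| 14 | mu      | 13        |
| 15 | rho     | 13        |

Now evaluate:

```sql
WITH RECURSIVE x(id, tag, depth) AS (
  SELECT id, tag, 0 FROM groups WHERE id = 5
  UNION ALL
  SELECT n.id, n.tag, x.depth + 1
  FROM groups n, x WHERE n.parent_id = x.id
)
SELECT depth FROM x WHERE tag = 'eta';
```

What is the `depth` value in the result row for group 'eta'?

Base: id=5 (delta) at depth 0.
Iteration 1: rows with parent_id in {5} -> beta (id 7, depth 1).
Iteration 2: rows with parent_id in {7} -> eps (id 9, depth 2).
Iteration 3: rows with parent_id in {9} -> eta (id 10, depth 3).
Iteration 4: no rows with parent_id in {10}; recursion stops.

3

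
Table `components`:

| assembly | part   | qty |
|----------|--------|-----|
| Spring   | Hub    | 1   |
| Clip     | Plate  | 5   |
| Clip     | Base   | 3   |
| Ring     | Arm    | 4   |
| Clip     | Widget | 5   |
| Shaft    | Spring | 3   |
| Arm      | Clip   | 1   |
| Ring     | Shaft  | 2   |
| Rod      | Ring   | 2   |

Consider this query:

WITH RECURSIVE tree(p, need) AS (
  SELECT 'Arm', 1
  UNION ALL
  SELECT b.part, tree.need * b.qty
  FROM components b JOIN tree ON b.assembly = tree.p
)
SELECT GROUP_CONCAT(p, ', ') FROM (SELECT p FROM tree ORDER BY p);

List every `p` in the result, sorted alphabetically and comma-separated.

Base: (Arm, need=1).
Iteration 1: components of {Arm} -> Clip = 1*1 = 1.
Iteration 2: components of {Clip} -> Base = 1*3 = 3, Plate = 1*5 = 5, Widget = 1*5 = 5.
Iteration 3: no further components; recursion stops.

Arm, Base, Clip, Plate, Widget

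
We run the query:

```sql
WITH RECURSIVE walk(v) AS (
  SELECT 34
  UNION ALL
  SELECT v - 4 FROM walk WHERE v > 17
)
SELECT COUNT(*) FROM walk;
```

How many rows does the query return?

Base: v=34.
Iteration 1: 34 > 17 holds -> v = 34 - 4 = 30.
Iteration 2: 30 > 17 holds -> v = 30 - 4 = 26.
Iteration 3: 26 > 17 holds -> v = 26 - 4 = 22.
Iteration 4: 22 > 17 holds -> v = 22 - 4 = 18.
Iteration 5: 18 > 17 holds -> v = 18 - 4 = 14.
Iteration 6: 14 > 17 fails; recursion stops.
Total rows emitted: 6.

6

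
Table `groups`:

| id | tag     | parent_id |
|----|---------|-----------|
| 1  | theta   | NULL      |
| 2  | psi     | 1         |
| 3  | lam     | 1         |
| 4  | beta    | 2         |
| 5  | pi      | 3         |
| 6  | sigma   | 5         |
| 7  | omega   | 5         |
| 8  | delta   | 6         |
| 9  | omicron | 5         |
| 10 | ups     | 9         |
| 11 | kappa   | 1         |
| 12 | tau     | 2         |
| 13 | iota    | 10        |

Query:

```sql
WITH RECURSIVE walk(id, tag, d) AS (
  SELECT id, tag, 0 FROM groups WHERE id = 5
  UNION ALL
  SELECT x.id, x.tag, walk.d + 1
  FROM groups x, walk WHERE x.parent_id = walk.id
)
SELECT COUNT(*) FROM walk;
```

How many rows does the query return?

Base: id=5 (pi) at d 0.
Iteration 1: rows with parent_id in {5} -> sigma (id 6, d 1), omega (id 7, d 1), omicron (id 9, d 1).
Iteration 2: rows with parent_id in {6,7,9} -> delta (id 8, d 2), ups (id 10, d 2).
Iteration 3: rows with parent_id in {8,10} -> iota (id 13, d 3).
Iteration 4: no rows with parent_id in {13}; recursion stops.
Total rows emitted: 7.

7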